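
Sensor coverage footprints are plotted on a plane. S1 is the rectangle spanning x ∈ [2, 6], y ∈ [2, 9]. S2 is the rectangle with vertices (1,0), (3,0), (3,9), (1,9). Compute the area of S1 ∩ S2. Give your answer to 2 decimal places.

|S1∩S2|: x∈[2,3], y∈[2,9] → 1·7 = 7.

7.00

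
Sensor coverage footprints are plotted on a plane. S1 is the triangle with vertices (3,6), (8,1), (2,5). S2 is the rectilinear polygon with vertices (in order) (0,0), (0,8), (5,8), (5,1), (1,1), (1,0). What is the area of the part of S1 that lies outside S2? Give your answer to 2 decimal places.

|S1| = 5, |S1∩S2| = 3.5.
|S1 ∖ S2| = |S1| − |S1∩S2| = 5 − 3.5 = 1.50.

1.50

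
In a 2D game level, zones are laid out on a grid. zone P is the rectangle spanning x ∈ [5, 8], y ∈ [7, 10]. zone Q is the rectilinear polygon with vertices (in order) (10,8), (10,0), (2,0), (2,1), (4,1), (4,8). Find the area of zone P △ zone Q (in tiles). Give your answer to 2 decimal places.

|zone P| = 9, |zone Q| = 50, |zone P∩zone Q| = 3.
|zone P △ zone Q| = |zone P| + |zone Q| − 2·|zone P∩zone Q| = 9 + 50 − 6 = 53.00.

53.00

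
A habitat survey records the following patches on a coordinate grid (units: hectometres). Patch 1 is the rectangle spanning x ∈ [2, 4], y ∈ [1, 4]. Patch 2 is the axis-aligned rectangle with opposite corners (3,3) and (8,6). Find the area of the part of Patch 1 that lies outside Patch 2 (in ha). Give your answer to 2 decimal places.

5.00

|Patch 1∩Patch 2|: x∈[3,4], y∈[3,4] → 1·1 = 1.
|Patch 1| = 6.
|Patch 1 ∖ Patch 2| = |Patch 1| − |Patch 1∩Patch 2| = 6 − 1 = 5.00.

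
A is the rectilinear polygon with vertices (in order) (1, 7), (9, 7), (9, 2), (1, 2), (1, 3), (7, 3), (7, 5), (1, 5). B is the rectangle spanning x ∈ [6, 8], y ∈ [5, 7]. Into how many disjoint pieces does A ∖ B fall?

A ∖ B splits into 2 disjoint pieces (area 10, area 14).

2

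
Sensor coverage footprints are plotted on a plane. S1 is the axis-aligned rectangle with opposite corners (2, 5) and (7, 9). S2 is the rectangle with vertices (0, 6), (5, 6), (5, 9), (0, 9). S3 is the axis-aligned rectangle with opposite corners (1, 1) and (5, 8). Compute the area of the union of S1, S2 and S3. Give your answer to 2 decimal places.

43.00

By inclusion–exclusion:
Individual areas: |S1| = 20, |S2| = 15, |S3| = 28.
|S1∩S2|: x∈[2,5], y∈[6,9] → 3·3 = 9.
|S1∩S3|: x∈[2,5], y∈[5,8] → 3·3 = 9.
|S2∩S3|: x∈[1,5], y∈[6,8] → 4·2 = 8.
|S1∩S2∩S3| = 6.
|S1 ∪ S2 ∪ S3| = 63 − 26 + 6 = 43.00.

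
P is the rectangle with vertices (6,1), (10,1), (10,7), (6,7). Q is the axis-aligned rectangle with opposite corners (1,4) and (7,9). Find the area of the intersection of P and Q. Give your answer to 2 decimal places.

3.00

|P∩Q|: x∈[6,7], y∈[4,7] → 1·3 = 3.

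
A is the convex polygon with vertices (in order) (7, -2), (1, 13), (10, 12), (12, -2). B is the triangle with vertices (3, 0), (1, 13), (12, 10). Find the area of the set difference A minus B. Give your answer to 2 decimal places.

49.69

|A| = 99.5, |A∩B| = 49.8125.
|A ∖ B| = |A| − |A∩B| = 99.5 − 49.8125 = 49.69.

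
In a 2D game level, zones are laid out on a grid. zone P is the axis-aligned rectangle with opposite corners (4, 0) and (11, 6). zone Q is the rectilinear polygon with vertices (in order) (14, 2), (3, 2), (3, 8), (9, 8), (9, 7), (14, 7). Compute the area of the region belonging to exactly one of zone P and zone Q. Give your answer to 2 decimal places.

47.00

|zone P| = 42, |zone Q| = 61, |zone P∩zone Q| = 28.
|zone P △ zone Q| = |zone P| + |zone Q| − 2·|zone P∩zone Q| = 42 + 61 − 56 = 47.00.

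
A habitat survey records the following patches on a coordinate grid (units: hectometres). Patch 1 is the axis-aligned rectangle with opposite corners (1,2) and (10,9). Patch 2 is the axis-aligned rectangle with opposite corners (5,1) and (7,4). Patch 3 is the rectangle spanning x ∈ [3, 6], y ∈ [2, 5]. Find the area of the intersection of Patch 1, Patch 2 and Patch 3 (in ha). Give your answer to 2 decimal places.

2.00

The intersection is the polygon with vertices (5,4), (6,4), (6,2), (5,2).
By the shoelace formula its area is 2.00.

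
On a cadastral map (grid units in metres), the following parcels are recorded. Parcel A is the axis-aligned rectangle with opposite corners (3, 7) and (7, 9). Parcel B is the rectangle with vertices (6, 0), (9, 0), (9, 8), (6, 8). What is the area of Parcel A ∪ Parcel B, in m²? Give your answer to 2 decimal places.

By inclusion–exclusion:
Individual areas: |Parcel A| = 8, |Parcel B| = 24.
|Parcel A∩Parcel B|: x∈[6,7], y∈[7,8] → 1·1 = 1.
|Parcel A ∪ Parcel B| = 32 − 1 = 31.00.

31.00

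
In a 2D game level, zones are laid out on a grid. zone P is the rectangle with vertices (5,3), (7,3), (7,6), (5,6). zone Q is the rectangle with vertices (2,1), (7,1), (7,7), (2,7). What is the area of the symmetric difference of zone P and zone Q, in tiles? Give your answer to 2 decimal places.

24.00

|zone P∩zone Q|: x∈[5,7], y∈[3,6] → 2·3 = 6.
|zone P △ zone Q| = |zone P| + |zone Q| − 2·|zone P∩zone Q| = 6 + 30 − 12 = 24.00.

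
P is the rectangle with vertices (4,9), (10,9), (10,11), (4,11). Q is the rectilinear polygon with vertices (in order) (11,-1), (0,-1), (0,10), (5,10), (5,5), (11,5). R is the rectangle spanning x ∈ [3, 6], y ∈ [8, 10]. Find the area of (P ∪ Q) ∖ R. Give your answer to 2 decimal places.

97.00

|P ∪ Q| = 102.
|(P ∪ Q) ∩ R| = 5.
|(P ∪ Q) ∖ R| = 102 − 5 = 97.00.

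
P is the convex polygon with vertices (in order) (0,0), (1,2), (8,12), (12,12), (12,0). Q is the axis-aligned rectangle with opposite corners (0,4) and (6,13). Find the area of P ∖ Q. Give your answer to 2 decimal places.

88.74

|P| = 98, |P∩Q| = 9.2571.
|P ∖ Q| = |P| − |P∩Q| = 98 − 9.2571 = 88.74.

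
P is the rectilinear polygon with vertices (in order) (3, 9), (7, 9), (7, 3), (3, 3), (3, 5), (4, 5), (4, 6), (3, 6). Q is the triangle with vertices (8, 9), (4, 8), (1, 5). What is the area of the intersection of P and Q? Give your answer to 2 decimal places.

3.48

The intersection is the polygon with vertices (7,8.429), (3,6.143), (3,7), (4,8), (7,8.75).
By the shoelace formula its area is 3.48.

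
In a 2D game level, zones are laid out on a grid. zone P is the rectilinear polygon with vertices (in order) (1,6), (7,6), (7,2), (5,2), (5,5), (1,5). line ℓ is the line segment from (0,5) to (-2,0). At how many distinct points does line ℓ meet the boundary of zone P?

0

The segment lies entirely outside zone P and never meets its boundary.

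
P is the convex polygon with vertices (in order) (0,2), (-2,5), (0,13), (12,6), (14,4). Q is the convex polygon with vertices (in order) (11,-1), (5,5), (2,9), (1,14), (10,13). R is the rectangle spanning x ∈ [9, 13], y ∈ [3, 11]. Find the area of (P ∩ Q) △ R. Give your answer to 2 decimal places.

|P ∩ Q| = 40.2366.
|(P ∩ Q) ∩ R| = 6.0719.
|(P ∩ Q) △ R| = 40.2366 + 32 − 12.1438 = 60.09.

60.09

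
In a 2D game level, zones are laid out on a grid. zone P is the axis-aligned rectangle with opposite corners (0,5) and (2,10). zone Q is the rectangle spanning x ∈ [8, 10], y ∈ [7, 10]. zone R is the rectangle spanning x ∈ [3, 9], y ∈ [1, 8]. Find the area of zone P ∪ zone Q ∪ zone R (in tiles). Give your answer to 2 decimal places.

By inclusion–exclusion:
Individual areas: |zone P| = 10, |zone Q| = 6, |zone R| = 42.
|zone P∩zone Q| = 0 (no overlap).
|zone P∩zone R| = 0 (no overlap).
|zone Q∩zone R|: x∈[8,9], y∈[7,8] → 1·1 = 1.
|zone P∩zone Q∩zone R| = 0.
|zone P ∪ zone Q ∪ zone R| = 58 − 1 + 0 = 57.00.

57.00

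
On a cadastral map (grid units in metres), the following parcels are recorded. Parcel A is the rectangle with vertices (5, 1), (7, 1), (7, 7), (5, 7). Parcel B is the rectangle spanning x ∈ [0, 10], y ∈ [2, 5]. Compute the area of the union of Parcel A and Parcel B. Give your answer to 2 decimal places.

36.00

By inclusion–exclusion:
Individual areas: |Parcel A| = 12, |Parcel B| = 30.
|Parcel A∩Parcel B|: x∈[5,7], y∈[2,5] → 2·3 = 6.
|Parcel A ∪ Parcel B| = 42 − 6 = 36.00.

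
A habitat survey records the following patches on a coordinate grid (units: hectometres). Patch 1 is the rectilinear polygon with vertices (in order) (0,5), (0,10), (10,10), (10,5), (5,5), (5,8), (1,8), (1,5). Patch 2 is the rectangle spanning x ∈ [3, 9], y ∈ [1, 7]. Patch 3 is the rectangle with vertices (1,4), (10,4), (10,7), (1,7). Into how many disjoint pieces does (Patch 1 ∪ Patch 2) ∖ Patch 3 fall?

(Patch 1 ∪ Patch 2) ∖ Patch 3 splits into 2 disjoint pieces (area 28, area 18).

2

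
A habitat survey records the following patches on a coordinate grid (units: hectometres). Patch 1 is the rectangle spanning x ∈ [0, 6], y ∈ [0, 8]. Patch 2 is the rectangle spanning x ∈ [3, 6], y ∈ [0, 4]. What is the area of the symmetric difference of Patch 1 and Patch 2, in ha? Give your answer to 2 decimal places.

36.00

|Patch 1∩Patch 2|: x∈[3,6], y∈[0,4] → 3·4 = 12.
|Patch 1 △ Patch 2| = |Patch 1| + |Patch 2| − 2·|Patch 1∩Patch 2| = 48 + 12 − 24 = 36.00.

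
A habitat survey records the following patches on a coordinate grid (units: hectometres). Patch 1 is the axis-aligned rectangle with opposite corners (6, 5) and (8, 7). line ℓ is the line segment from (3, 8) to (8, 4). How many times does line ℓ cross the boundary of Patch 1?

The segment meets the boundary at (6.75,5), (6,5.6).

2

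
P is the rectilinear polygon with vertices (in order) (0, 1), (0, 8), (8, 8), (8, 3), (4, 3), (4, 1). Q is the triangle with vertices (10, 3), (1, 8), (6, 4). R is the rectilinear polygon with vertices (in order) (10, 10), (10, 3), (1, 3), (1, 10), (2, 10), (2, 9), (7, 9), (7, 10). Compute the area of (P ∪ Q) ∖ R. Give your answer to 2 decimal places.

13.00

|P ∪ Q| = 48.6111.
|(P ∪ Q) ∩ R| = 35.6111.
|(P ∪ Q) ∖ R| = 48.6111 − 35.6111 = 13.00.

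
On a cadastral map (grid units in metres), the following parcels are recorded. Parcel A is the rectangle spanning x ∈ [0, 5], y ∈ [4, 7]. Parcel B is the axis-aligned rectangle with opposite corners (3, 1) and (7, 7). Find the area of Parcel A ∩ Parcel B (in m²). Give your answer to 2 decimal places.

6.00

|Parcel A∩Parcel B|: x∈[3,5], y∈[4,7] → 2·3 = 6.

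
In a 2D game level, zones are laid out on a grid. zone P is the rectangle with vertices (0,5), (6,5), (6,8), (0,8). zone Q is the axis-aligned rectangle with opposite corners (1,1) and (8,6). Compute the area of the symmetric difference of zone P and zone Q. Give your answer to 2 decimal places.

|zone P∩zone Q|: x∈[1,6], y∈[5,6] → 5·1 = 5.
|zone P △ zone Q| = |zone P| + |zone Q| − 2·|zone P∩zone Q| = 18 + 35 − 10 = 43.00.

43.00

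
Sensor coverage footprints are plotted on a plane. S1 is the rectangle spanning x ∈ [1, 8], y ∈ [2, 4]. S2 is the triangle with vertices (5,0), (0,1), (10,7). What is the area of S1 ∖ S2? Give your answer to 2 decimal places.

6.38

|S1| = 14, |S1∩S2| = 7.619.
|S1 ∖ S2| = |S1| − |S1∩S2| = 14 − 7.619 = 6.38.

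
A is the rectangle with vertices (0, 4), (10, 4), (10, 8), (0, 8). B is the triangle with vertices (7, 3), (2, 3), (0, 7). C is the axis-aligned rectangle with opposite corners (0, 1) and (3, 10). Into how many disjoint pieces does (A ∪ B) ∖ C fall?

1

(A ∪ B) ∖ C is a single connected region.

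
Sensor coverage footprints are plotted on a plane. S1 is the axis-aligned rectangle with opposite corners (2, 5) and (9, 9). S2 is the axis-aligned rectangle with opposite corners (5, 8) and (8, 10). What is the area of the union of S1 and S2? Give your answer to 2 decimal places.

By inclusion–exclusion:
Individual areas: |S1| = 28, |S2| = 6.
|S1∩S2|: x∈[5,8], y∈[8,9] → 3·1 = 3.
|S1 ∪ S2| = 34 − 3 = 31.00.

31.00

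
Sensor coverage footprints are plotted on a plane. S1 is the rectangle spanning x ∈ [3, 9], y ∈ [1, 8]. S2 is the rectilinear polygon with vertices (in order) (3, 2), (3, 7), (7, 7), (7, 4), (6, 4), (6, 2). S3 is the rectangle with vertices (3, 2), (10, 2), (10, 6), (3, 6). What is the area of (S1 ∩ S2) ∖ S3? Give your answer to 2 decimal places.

|S1 ∩ S2| = 18.
|(S1 ∩ S2) ∩ S3| = 14.
|(S1 ∩ S2) ∖ S3| = 18 − 14 = 4.00.

4.00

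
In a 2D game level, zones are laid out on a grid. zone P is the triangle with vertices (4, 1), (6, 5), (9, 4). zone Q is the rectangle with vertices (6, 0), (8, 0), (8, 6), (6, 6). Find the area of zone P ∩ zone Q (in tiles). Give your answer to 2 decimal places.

The intersection is the polygon with vertices (8,4.333), (8,3.4), (6,2.2), (6,5).
By the shoelace formula its area is 3.73.

3.73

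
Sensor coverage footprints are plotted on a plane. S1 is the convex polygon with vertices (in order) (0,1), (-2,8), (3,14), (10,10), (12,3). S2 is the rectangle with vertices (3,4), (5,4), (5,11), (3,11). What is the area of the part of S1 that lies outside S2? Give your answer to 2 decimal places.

|S1| = 119, |S1∩S2| = 14.
|S1 ∖ S2| = |S1| − |S1∩S2| = 119 − 14 = 105.00.

105.00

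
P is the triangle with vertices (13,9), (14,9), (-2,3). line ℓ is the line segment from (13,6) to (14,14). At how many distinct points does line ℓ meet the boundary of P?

The segment meets the boundary at (13.375,9), (13.344,8.754).

2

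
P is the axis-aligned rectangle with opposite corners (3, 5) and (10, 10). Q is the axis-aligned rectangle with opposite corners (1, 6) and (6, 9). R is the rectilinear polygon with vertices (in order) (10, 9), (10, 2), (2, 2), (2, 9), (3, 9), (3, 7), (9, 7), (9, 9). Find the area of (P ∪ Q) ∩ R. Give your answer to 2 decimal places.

|P ∪ Q| = 41.
|(P ∪ Q) ∩ R| = 19.00.

19.00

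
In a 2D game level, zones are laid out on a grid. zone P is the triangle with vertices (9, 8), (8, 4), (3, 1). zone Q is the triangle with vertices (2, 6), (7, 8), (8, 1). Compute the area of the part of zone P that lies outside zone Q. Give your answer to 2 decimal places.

4.62

|zone P| = 8.5, |zone P∩zone Q| = 3.8762.
|zone P ∖ zone Q| = |zone P| − |zone P∩zone Q| = 8.5 − 3.8762 = 4.62.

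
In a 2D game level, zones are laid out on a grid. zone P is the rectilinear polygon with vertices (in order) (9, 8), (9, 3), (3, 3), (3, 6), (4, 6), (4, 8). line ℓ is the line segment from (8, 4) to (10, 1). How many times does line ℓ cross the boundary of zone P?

The segment meets the boundary at (8.667,3).

1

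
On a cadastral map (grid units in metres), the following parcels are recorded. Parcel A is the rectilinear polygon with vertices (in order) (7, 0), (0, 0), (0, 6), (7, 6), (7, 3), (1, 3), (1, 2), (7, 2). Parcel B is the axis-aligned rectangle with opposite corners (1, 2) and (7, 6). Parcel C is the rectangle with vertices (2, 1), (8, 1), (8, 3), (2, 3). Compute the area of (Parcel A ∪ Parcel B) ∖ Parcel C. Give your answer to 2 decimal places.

|Parcel A ∪ Parcel B| = 42.
|(Parcel A ∪ Parcel B) ∩ Parcel C| = 10.
|(Parcel A ∪ Parcel B) ∖ Parcel C| = 42 − 10 = 32.00.

32.00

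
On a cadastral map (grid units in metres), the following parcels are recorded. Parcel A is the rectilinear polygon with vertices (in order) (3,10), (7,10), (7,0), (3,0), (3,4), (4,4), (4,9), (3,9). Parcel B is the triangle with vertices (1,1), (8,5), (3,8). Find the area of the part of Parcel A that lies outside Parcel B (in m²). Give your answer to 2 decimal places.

|Parcel A| = 35, |Parcel A∩Parcel B| = 10.3571.
|Parcel A ∖ Parcel B| = |Parcel A| − |Parcel A∩Parcel B| = 35 − 10.3571 = 24.64.

24.64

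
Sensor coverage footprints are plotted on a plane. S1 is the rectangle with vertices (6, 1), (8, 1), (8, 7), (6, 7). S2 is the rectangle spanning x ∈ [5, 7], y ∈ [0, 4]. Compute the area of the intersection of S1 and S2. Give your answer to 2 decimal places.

3.00

|S1∩S2|: x∈[6,7], y∈[1,4] → 1·3 = 3.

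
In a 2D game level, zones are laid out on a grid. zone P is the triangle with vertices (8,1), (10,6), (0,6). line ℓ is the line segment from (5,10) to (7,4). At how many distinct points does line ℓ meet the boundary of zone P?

The segment meets the boundary at (6.333,6).

1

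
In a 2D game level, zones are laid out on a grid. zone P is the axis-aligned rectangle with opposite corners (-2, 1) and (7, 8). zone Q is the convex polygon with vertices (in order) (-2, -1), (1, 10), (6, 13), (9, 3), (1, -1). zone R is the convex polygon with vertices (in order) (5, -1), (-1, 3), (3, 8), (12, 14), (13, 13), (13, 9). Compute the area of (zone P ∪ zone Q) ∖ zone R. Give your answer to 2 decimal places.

45.00

|zone P ∪ zone Q| = 101.5.
|(zone P ∪ zone Q) ∩ zone R| = 56.5031.
|(zone P ∪ zone Q) ∖ zone R| = 101.5 − 56.5031 = 45.00.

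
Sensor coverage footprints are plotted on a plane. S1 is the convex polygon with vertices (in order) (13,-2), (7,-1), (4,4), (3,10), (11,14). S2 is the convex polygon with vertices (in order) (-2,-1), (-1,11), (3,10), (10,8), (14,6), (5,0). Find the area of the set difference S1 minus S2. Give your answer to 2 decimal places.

|S1| = 105.5, |S1∩S2| = 50.3692.
|S1 ∖ S2| = |S1| − |S1∩S2| = 105.5 − 50.3692 = 55.13.

55.13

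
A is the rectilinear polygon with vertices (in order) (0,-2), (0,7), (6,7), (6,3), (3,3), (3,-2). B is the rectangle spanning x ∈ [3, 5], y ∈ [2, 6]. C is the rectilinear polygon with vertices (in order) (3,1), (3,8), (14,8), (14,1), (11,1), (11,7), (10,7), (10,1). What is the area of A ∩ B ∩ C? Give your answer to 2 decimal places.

6.00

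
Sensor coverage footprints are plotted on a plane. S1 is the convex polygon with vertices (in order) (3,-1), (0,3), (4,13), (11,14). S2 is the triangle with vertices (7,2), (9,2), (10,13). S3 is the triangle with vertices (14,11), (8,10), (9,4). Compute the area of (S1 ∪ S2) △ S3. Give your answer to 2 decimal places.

91.13

|S1 ∪ S2| = 82.3283.
|(S1 ∪ S2) ∩ S3| = 4.8471.
|(S1 ∪ S2) △ S3| = 82.3283 + 18.5 − 9.6943 = 91.13.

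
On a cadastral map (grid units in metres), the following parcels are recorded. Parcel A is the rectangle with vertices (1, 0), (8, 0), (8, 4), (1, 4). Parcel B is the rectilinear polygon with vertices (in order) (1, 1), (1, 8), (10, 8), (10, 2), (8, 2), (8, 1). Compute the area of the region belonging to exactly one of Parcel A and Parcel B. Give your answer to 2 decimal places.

47.00

|Parcel A| = 28, |Parcel B| = 61, |Parcel A∩Parcel B| = 21.
|Parcel A △ Parcel B| = |Parcel A| + |Parcel B| − 2·|Parcel A∩Parcel B| = 28 + 61 − 42 = 47.00.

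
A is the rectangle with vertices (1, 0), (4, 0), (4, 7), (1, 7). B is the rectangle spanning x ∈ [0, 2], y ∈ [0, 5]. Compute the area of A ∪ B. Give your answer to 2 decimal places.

By inclusion–exclusion:
Individual areas: |A| = 21, |B| = 10.
|A∩B|: x∈[1,2], y∈[0,5] → 1·5 = 5.
|A ∪ B| = 31 − 5 = 26.00.

26.00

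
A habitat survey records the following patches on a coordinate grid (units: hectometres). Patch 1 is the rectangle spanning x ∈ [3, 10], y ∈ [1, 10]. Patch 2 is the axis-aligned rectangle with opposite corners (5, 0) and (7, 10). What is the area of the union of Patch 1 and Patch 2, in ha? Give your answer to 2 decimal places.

65.00

By inclusion–exclusion:
Individual areas: |Patch 1| = 63, |Patch 2| = 20.
|Patch 1∩Patch 2|: x∈[5,7], y∈[1,10] → 2·9 = 18.
|Patch 1 ∪ Patch 2| = 83 − 18 = 65.00.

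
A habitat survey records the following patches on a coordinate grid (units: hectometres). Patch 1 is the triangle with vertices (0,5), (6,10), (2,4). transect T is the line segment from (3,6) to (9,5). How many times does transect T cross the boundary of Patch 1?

The segment meets the boundary at (3.3,5.95).

1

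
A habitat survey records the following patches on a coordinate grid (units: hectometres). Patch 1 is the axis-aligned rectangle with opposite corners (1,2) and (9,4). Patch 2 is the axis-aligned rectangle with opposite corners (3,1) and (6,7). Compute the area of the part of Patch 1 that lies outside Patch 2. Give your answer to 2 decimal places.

10.00

|Patch 1∩Patch 2|: x∈[3,6], y∈[2,4] → 3·2 = 6.
|Patch 1| = 16.
|Patch 1 ∖ Patch 2| = |Patch 1| − |Patch 1∩Patch 2| = 16 − 6 = 10.00.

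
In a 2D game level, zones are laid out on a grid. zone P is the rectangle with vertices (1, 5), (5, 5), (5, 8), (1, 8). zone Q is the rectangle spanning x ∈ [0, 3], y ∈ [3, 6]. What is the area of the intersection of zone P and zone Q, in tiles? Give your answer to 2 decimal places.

|zone P∩zone Q|: x∈[1,3], y∈[5,6] → 2·1 = 2.

2.00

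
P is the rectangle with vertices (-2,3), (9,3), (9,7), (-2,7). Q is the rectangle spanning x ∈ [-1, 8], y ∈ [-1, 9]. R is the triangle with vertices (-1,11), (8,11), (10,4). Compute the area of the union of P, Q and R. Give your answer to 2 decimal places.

116.54

By inclusion–exclusion:
Individual areas: |P| = 44, |Q| = 90, |R| = 31.5.
|P∩Q|: x∈[-1,8], y∈[3,7] → 9·4 = 36.
|P∩R| = 4.3896.
|Q∩R| = 10.9156.
|P∩Q∩R| = 2.3442.
|P ∪ Q ∪ R| = 165.5 − 51.3052 + 2.3442 = 116.54.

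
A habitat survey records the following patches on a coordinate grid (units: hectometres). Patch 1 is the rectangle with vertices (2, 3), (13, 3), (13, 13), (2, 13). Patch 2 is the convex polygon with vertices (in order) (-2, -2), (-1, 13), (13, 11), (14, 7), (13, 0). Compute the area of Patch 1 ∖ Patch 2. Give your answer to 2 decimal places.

13.36

|Patch 1| = 110, |Patch 1∩Patch 2| = 96.6429.
|Patch 1 ∖ Patch 2| = |Patch 1| − |Patch 1∩Patch 2| = 110 − 96.6429 = 13.36.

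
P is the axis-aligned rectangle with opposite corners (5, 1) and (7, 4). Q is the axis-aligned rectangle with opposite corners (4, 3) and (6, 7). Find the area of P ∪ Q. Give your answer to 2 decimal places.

13.00

By inclusion–exclusion:
Individual areas: |P| = 6, |Q| = 8.
|P∩Q|: x∈[5,6], y∈[3,4] → 1·1 = 1.
|P ∪ Q| = 14 − 1 = 13.00.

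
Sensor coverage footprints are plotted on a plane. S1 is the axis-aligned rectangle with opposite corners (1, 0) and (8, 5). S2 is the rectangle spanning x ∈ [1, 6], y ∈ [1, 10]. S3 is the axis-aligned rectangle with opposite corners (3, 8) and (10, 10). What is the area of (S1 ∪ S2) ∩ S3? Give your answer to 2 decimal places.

The region (S1 ∪ S2) ∩ S3 is the polygon with vertices (6,10), (6,8), (3,8), (3,10).
By the shoelace formula its area is 6.00.

6.00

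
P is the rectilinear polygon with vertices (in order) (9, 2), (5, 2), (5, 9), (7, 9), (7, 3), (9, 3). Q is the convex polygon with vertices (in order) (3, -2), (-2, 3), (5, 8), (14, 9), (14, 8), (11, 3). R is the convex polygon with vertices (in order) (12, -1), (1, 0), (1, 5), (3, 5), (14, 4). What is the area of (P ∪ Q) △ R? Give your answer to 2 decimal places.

72.93

|P ∪ Q| = 93.7778.
|(P ∪ Q) ∩ R| = 41.4247.
|(P ∪ Q) △ R| = 93.7778 + 62 − 82.8495 = 72.93.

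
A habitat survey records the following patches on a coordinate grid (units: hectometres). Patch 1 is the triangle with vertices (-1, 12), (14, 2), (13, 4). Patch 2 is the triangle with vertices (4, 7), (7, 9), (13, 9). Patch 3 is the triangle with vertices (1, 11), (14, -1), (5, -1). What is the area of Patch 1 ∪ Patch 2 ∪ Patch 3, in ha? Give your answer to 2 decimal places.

By inclusion–exclusion:
Individual areas: |Patch 1| = 10, |Patch 2| = 6, |Patch 3| = 54.
|Patch 1∩Patch 2| = 0.5176.
|Patch 1∩Patch 3| = 0.168.
|Patch 2∩Patch 3| = 0.1849.
|Patch 1∩Patch 2∩Patch 3| = 0.
|Patch 1 ∪ Patch 2 ∪ Patch 3| = 70 − 0.8706 + 0 = 69.13.

69.13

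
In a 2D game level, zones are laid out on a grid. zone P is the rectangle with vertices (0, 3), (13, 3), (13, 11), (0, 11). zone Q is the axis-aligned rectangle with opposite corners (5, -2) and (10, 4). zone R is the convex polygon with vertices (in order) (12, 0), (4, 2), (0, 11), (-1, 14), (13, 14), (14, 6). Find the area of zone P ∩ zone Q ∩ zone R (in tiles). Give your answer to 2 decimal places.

The intersection is the polygon with vertices (5,4), (10,4), (10,3), (5,3).
By the shoelace formula its area is 5.00.

5.00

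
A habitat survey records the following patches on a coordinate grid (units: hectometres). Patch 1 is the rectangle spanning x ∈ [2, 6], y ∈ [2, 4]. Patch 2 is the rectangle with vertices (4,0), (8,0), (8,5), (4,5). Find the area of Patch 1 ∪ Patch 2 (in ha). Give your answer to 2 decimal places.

24.00

By inclusion–exclusion:
Individual areas: |Patch 1| = 8, |Patch 2| = 20.
|Patch 1∩Patch 2|: x∈[4,6], y∈[2,4] → 2·2 = 4.
|Patch 1 ∪ Patch 2| = 28 − 4 = 24.00.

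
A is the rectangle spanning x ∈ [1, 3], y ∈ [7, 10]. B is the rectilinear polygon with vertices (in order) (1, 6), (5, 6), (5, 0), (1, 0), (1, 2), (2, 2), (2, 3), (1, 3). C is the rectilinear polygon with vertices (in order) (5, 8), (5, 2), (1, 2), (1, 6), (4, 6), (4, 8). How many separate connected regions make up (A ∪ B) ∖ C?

(A ∪ B) ∖ C splits into 2 disjoint pieces (area 6, area 8).

2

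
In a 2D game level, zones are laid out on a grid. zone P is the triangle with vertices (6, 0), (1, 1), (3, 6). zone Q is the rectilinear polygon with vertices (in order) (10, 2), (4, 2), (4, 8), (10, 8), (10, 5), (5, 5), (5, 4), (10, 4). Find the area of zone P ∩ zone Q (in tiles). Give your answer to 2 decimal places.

1.00

The intersection is the polygon with vertices (5,2), (4,2), (4,4).
By the shoelace formula its area is 1.00.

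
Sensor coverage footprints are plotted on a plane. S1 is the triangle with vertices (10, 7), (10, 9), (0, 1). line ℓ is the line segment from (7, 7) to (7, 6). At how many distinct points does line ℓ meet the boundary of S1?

The segment meets the boundary at (7,6.6).

1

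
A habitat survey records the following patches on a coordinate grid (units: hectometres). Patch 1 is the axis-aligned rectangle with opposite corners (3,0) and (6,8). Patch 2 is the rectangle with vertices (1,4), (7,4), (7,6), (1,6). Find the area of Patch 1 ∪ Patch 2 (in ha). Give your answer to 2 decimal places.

30.00

By inclusion–exclusion:
Individual areas: |Patch 1| = 24, |Patch 2| = 12.
|Patch 1∩Patch 2|: x∈[3,6], y∈[4,6] → 3·2 = 6.
|Patch 1 ∪ Patch 2| = 36 − 6 = 30.00.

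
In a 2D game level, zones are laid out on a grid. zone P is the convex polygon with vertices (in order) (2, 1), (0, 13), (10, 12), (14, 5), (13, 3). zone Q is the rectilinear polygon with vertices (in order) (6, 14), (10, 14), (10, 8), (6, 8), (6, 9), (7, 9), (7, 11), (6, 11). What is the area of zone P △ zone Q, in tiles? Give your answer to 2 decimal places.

|zone P| = 119, |zone Q| = 22, |zone P∩zone Q| = 14.8.
|zone P △ zone Q| = |zone P| + |zone Q| − 2·|zone P∩zone Q| = 119 + 22 − 29.6 = 111.40.

111.40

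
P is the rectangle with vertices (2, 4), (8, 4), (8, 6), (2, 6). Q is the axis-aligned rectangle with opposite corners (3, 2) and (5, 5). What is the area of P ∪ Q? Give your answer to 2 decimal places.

16.00

By inclusion–exclusion:
Individual areas: |P| = 12, |Q| = 6.
|P∩Q|: x∈[3,5], y∈[4,5] → 2·1 = 2.
|P ∪ Q| = 18 − 2 = 16.00.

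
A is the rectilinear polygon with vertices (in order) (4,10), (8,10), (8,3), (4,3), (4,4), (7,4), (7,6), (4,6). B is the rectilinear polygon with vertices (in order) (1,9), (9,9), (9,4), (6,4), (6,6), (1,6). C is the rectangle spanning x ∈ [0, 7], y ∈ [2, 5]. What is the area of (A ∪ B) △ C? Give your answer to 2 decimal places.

|A ∪ B| = 38.
|(A ∪ B) ∩ C| = 4.
|(A ∪ B) △ C| = 38 + 21 − 8 = 51.00.

51.00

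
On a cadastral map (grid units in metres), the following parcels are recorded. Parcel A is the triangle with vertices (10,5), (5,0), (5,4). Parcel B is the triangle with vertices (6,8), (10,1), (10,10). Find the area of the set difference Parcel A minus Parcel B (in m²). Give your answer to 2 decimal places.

8.81

|Parcel A| = 10, |Parcel A∩Parcel B| = 1.1935.
|Parcel A ∖ Parcel B| = |Parcel A| − |Parcel A∩Parcel B| = 10 − 1.1935 = 8.81.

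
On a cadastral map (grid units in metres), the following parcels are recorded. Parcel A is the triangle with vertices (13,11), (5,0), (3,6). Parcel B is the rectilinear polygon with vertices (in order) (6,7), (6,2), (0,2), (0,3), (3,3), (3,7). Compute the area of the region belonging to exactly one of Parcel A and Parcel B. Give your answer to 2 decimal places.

30.33

|Parcel A| = 35, |Parcel B| = 18, |Parcel A∩Parcel B| = 11.3333.
|Parcel A △ Parcel B| = |Parcel A| + |Parcel B| − 2·|Parcel A∩Parcel B| = 35 + 18 − 22.6667 = 30.33.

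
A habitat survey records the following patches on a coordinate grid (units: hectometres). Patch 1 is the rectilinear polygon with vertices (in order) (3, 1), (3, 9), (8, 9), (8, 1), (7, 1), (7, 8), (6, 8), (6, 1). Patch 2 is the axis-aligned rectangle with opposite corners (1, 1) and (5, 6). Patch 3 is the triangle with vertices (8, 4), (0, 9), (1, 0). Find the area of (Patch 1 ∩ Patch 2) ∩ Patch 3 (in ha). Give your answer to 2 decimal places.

8.56

The region (Patch 1 ∩ Patch 2) ∩ Patch 3 is the polygon with vertices (4.8,6), (5,5.875), (5,2.286), (3,1.143), (3,6).
By the shoelace formula its area is 8.56.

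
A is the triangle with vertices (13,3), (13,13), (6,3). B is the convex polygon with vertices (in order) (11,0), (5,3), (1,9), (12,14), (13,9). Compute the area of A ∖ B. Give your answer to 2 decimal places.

5.24

|A| = 35, |A∩B| = 29.7556.
|A ∖ B| = |A| − |A∩B| = 35 − 29.7556 = 5.24.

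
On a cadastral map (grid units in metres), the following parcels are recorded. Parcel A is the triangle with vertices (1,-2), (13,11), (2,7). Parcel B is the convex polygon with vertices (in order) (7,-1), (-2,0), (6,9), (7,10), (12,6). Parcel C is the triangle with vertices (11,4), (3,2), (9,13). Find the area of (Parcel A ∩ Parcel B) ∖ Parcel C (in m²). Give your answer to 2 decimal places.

17.81

|Parcel A ∩ Parcel B| = 36.4646.
|(Parcel A ∩ Parcel B) ∩ Parcel C| = 18.6572.
|(Parcel A ∩ Parcel B) ∖ Parcel C| = 36.4646 − 18.6572 = 17.81.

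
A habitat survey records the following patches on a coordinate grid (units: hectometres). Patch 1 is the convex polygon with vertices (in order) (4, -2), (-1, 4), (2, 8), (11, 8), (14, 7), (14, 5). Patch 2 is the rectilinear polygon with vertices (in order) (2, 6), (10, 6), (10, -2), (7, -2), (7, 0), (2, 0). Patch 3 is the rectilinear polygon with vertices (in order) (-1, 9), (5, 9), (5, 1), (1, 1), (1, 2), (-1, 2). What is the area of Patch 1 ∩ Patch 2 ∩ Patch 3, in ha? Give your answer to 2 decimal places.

The intersection is the polygon with vertices (2,6), (5,6), (5,1), (2,1).
By the shoelace formula its area is 15.00.

15.00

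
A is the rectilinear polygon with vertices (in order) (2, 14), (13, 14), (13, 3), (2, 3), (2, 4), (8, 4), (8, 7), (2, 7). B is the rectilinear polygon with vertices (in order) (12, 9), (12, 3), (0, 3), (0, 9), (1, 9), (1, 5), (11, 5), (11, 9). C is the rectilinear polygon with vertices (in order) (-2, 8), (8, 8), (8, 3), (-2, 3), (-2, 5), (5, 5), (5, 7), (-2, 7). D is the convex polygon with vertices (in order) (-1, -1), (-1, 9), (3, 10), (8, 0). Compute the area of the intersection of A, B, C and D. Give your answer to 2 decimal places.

The intersection is the polygon with vertices (6,4), (6.5,3), (2,3), (2,4).
By the shoelace formula its area is 4.25.

4.25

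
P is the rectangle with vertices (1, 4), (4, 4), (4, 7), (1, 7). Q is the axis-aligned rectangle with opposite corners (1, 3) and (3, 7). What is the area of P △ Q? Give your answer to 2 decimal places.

5.00

|P∩Q|: x∈[1,3], y∈[4,7] → 2·3 = 6.
|P △ Q| = |P| + |Q| − 2·|P∩Q| = 9 + 8 − 12 = 5.00.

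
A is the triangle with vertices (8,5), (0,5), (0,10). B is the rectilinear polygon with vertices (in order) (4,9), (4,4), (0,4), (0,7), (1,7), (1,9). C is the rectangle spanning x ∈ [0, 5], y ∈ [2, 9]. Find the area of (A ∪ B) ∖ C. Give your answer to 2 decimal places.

3.61

|A ∪ B| = 25.8.
|(A ∪ B) ∩ C| = 22.1875.
|(A ∪ B) ∖ C| = 25.8 − 22.1875 = 3.61.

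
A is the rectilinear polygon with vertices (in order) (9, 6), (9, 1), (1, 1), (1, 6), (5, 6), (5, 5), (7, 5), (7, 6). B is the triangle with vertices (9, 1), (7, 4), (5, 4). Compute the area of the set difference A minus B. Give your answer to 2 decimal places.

35.00

|A| = 38, |A∩B| = 3.
|A ∖ B| = |A| − |A∩B| = 38 − 3 = 35.00.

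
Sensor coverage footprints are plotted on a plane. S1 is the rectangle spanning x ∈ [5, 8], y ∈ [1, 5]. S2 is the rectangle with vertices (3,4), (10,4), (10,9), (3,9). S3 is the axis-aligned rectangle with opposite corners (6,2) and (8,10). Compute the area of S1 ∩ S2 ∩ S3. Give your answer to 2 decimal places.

The intersection is the polygon with vertices (8,5), (8,4), (6,4), (6,5).
By the shoelace formula its area is 2.00.

2.00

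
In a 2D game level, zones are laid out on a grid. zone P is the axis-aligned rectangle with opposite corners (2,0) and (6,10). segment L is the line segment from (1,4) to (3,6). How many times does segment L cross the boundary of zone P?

1

The segment meets the boundary at (2,5).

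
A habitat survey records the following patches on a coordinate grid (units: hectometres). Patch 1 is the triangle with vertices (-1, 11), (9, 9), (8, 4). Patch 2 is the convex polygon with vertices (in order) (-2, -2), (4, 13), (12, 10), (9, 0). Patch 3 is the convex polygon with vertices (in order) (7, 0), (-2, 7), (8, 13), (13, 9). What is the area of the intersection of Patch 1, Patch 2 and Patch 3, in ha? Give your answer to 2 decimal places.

The intersection is the polygon with vertices (8,4), (2.203,8.508), (2.737,9.842), (3.25,10.15), (9,9).
By the shoelace formula its area is 22.33.

22.33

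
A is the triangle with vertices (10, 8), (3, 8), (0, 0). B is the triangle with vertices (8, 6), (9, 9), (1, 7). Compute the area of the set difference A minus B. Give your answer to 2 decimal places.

19.50

|A| = 28, |A∩B| = 8.5022.
|A ∖ B| = |A| − |A∩B| = 28 − 8.5022 = 19.50.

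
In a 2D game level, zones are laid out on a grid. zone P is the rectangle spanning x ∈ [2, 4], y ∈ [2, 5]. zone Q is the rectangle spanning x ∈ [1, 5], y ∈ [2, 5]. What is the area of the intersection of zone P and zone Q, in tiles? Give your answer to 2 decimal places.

6.00

|zone P∩zone Q|: x∈[2,4], y∈[2,5] → 2·3 = 6.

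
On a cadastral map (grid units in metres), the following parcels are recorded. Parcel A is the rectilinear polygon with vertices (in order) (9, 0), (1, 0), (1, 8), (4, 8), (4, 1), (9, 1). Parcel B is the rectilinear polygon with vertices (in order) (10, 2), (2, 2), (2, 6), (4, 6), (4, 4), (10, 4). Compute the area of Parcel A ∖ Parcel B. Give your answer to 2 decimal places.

|Parcel A| = 29, |Parcel A∩Parcel B| = 8.
|Parcel A ∖ Parcel B| = |Parcel A| − |Parcel A∩Parcel B| = 29 − 8 = 21.00.

21.00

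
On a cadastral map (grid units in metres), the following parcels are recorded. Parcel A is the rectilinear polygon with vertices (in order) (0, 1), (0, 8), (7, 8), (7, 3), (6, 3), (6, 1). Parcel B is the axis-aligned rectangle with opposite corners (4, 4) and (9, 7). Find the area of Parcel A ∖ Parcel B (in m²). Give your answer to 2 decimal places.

38.00

|Parcel A| = 47, |Parcel A∩Parcel B| = 9.
|Parcel A ∖ Parcel B| = |Parcel A| − |Parcel A∩Parcel B| = 47 − 9 = 38.00.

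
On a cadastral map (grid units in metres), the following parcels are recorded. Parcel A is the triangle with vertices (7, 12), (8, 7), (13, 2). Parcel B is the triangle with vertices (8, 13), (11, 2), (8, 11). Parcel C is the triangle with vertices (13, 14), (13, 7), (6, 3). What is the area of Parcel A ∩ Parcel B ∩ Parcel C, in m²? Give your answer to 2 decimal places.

The intersection is the polygon with vertices (9.062,7.812), (9.294,8.177), (9.333,8.111), (10.09,5.337), (9.92,5.24).
By the shoelace formula its area is 0.76.

0.76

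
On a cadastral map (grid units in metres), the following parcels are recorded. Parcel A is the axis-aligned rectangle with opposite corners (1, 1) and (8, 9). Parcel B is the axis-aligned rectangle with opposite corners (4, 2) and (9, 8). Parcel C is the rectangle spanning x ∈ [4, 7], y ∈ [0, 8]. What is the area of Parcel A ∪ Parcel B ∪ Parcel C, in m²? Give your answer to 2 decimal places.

65.00

By inclusion–exclusion:
Individual areas: |Parcel A| = 56, |Parcel B| = 30, |Parcel C| = 24.
|Parcel A∩Parcel B|: x∈[4,8], y∈[2,8] → 4·6 = 24.
|Parcel A∩Parcel C|: x∈[4,7], y∈[1,8] → 3·7 = 21.
|Parcel B∩Parcel C|: x∈[4,7], y∈[2,8] → 3·6 = 18.
|Parcel A∩Parcel B∩Parcel C| = 18.
|Parcel A ∪ Parcel B ∪ Parcel C| = 110 − 63 + 18 = 65.00.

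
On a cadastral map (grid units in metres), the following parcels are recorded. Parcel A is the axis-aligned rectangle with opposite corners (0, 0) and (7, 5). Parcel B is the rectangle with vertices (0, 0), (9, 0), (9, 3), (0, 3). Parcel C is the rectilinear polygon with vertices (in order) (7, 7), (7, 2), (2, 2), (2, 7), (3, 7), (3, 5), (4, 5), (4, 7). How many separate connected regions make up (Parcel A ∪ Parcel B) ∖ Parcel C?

(Parcel A ∪ Parcel B) ∖ Parcel C is a single connected region.

1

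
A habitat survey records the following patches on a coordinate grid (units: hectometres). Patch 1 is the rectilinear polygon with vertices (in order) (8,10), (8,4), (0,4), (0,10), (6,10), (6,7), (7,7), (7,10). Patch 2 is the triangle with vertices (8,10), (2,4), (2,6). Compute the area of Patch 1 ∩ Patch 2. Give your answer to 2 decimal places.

5.50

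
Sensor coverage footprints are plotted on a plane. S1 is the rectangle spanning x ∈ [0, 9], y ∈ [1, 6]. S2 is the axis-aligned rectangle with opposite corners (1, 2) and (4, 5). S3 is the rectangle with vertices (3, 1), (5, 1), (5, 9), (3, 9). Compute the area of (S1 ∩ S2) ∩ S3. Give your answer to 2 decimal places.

The region (S1 ∩ S2) ∩ S3 is the polygon with vertices (4,5), (4,2), (3,2), (3,5).
By the shoelace formula its area is 3.00.

3.00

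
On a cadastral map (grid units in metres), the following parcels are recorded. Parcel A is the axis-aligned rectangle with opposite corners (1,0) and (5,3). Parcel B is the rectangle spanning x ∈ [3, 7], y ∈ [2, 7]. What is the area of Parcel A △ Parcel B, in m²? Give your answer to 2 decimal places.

|Parcel A∩Parcel B|: x∈[3,5], y∈[2,3] → 2·1 = 2.
|Parcel A △ Parcel B| = |Parcel A| + |Parcel B| − 2·|Parcel A∩Parcel B| = 12 + 20 − 4 = 28.00.

28.00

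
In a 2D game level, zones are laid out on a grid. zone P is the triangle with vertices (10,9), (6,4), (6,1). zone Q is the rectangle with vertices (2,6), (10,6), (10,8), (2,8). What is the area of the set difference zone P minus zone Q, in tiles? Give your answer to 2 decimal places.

|zone P| = 6, |zone P∩zone Q| = 1.2.
|zone P ∖ zone Q| = |zone P| − |zone P∩zone Q| = 6 − 1.2 = 4.80.

4.80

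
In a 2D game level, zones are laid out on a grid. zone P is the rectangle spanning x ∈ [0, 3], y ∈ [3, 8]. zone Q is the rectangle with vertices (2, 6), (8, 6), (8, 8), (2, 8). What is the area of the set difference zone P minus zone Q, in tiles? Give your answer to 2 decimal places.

|zone P∩zone Q|: x∈[2,3], y∈[6,8] → 1·2 = 2.
|zone P| = 15.
|zone P ∖ zone Q| = |zone P| − |zone P∩zone Q| = 15 − 2 = 13.00.

13.00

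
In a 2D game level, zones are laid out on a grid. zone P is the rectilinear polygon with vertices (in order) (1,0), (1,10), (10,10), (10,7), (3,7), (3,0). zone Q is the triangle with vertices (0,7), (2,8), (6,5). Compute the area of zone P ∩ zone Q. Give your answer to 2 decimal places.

The intersection is the polygon with vertices (1,7.5), (2,8), (3.333,7), (3,7), (3,6), (1,6.667).
By the shoelace formula its area is 2.75.

2.75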